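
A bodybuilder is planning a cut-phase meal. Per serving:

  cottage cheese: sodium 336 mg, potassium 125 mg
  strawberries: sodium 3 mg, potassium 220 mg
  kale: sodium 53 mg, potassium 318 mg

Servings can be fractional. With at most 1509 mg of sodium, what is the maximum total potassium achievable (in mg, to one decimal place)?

110660.0 mg

Potassium per mg sodium: strawberries 73.33, kale 6, cottage cheese 0.372.
With no serving limits, spend the whole sodium allowance on strawberries: 1509 mg / 3 mg × 220 mg = 110660.0 mg.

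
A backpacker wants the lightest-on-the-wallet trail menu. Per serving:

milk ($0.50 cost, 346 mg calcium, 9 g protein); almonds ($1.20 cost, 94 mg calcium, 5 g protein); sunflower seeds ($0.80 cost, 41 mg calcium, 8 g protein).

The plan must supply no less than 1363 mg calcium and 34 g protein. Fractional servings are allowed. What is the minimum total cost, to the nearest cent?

Minimising a linear cost over {calcium ≥ 1363, protein ≥ 34, servings ≥ 0} — the optimum is at a vertex, using one or two foods.
milk only: max(1363/346, 34/9) = 3.939 servings → $1.97.
almonds only: max(1363/94, 34/5) = 14.5 servings → $17.40.
sunflower seeds only: max(1363/41, 34/8) = 33.24 servings → $26.60.
milk + almonds: intersection lies outside the first quadrant.
milk + sunflower seeds with both targets exact would need a negative amount; discard.
almonds + sunflower seeds: intersection lies outside the first quadrant.
The minimum over all feasible corners is $1.97.

$1.97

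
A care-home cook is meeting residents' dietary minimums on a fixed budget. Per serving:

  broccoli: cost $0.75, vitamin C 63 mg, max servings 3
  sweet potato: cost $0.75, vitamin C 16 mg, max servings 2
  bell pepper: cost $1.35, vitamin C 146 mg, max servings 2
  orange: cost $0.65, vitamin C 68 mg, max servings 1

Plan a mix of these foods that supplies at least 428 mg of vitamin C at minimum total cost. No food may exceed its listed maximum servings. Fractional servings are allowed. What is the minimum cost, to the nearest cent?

Cost per mg of vitamin C: bell pepper $0.0092, orange $0.0096, broccoli $0.0119, sweet potato $0.0469.
Take 2 servings of bell pepper: +292.0 mg vitamin C for $2.70 (total $2.70, still need 136.0 mg).
Take 1 serving of orange: +68.0 mg vitamin C for $0.65 (total $3.35, still need 68.0 mg).
Take 1.079 servings of broccoli: +68.0 mg vitamin C for $0.81 (total $4.16, still need 0.0 mg).
Filling from the cheapest source first is optimal under one linear minimum: $4.16.

$4.16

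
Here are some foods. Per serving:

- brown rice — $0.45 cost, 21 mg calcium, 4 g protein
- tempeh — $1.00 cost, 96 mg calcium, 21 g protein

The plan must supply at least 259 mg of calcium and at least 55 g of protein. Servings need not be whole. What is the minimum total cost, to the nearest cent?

$2.70

This is a tiny linear program; its minimum lies at a vertex of the feasible set. List the vertices and price them.
brown rice only: max(259/21, 55/4) = 13.75 servings → $6.19.
tempeh only: max(259/96, 55/21) = 2.698 servings → $2.70.
brown rice + tempeh with both tight: 2.789 servings and 2.088 servings → $3.34.
Cheapest feasible corner: $2.70.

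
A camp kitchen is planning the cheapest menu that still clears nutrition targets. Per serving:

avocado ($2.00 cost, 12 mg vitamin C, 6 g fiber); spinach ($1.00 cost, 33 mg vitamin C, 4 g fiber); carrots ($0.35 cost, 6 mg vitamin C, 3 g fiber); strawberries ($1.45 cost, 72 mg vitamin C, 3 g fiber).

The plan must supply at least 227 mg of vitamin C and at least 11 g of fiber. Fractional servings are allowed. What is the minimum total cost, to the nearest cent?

With two linear requirements the optimum uses one or two foods; enumerate the corners.
avocado only: max(227/12, 11/6) = 18.92 servings → $37.83.
spinach only: max(227/33, 11/4) = 6.879 servings → $6.88.
carrots only: max(227/6, 11/3) = 37.83 servings → $13.24.
strawberries only: max(227/72, 11/3) = 3.667 servings → $5.32.
avocado + spinach: intersection lies outside the first quadrant.
avocado + carrots (both tight): parallel constraints — no distinct corner.
avocado + strawberries with both tight: 0.2803 servings and 3.106 servings → $5.06.
spinach + carrots: the both-tight solution has a negative serving — not a feasible corner.
spinach + strawberries with both tight: 0.5873 servings and 2.884 servings → $4.77.
carrots + strawberries with both tight: 0.5606 servings and 3.106 servings → $4.70.
So the least-cost plan costs $4.70.

$4.70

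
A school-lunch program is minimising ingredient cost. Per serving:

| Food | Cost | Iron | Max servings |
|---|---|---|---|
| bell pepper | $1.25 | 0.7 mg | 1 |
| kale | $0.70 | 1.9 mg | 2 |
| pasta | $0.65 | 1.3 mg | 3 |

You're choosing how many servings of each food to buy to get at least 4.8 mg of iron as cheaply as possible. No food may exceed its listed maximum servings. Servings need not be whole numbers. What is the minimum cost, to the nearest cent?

Cost per mg of iron: kale $0.3684, pasta $0.5000, bell pepper $1.7857.
Take 2 servings of kale: +3.8 mg iron for $1.40 (total $1.40, still need 1.0 mg).
Take 0.7692 servings of pasta: +1.0 mg iron for $0.50 (total $1.90, still need 0.0 mg).
Greedy by cheapest-per-mg is optimal for a single linear constraint, so the minimum cost is $1.90.

$1.90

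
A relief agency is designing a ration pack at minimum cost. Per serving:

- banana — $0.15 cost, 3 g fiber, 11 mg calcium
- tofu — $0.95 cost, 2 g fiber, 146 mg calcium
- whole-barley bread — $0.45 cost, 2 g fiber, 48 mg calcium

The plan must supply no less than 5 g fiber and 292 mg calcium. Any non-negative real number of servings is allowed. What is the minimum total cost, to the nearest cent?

$1.93

A basic optimal solution has at most two foods positive. Try each food alone and each pair with both targets met exactly.
banana only: max(5/3, 292/11) = 26.55 servings → $3.98.
tofu only: max(5/2, 292/146) = 2.5 servings → $2.38.
whole-barley bread only: max(5/2, 292/48) = 6.083 servings → $2.74.
banana + tofu with both tight: 0.351 servings and 1.974 servings → $1.93.
banana + whole-barley bread with both targets exact would need a negative amount; discard.
tofu + whole-barley bread with both tight: 1.755 servings and 0.7449 servings → $2.00.
Cheapest feasible corner: $1.93.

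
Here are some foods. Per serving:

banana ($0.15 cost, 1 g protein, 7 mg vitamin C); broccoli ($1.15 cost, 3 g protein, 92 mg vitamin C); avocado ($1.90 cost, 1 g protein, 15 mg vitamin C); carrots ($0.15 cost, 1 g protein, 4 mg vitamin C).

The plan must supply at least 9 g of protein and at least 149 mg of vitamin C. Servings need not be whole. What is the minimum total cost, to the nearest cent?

$2.20

An LP optimum is at a vertex; with two nutrient constraints at most two foods are used. Check each candidate.
banana only: max(9/1, 149/7) = 21.29 servings → $3.19.
broccoli only: max(9/3, 149/92) = 3 servings → $3.45.
avocado only: max(9/1, 149/15) = 9.933 servings → $18.87.
carrots only: max(9/1, 149/4) = 37.25 servings → $5.59.
banana + broccoli with both tight: 5.366 servings and 1.211 servings → $2.20.
banana + avocado with both targets exact would need a negative amount; discard.
banana + carrots: intersection lies outside the first quadrant.
broccoli + avocado with both tight: 0.2979 servings and 8.106 servings → $15.74.
broccoli + carrots with both tight: 1.413 servings and 4.763 servings → $2.34.
avocado + carrots with both targets exact would need a negative amount; discard.
The minimum over all feasible corners is $2.20.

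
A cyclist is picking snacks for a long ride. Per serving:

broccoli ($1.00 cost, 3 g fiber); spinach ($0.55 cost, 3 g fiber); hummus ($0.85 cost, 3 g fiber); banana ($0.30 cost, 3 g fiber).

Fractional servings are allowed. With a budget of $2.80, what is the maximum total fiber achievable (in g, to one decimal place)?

28.0 g

Fiber per dollar: banana 10, spinach 5.455, hummus 3.529, broccoli 3.
With no serving limits, spend the whole cost allowance on banana: $2.80 / $0.30 × 3 g = 28.0 g.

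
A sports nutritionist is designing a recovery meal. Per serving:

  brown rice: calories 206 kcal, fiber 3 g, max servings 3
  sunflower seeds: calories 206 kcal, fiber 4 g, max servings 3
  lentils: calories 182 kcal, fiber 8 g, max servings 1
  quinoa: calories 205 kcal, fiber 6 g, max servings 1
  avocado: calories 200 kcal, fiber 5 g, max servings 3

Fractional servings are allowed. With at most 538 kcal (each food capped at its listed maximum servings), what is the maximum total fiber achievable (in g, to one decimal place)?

17.8 g

Fiber per kcal: lentils 0.04396, quinoa 0.02927, avocado 0.025, sunflower seeds 0.01942, brown rice 0.01456.
Take 1 serving of lentils: uses 182 kcal, +8.0 g fiber (running total 8.0 g).
Take 1 serving of quinoa: uses 205 kcal, +6.0 g fiber (running total 14.0 g).
Take 0.755 servings of avocado: uses 151 kcal, +3.8 g fiber (running total 17.8 g).
Filling greedily by fiber-per-kcal is optimal for one linear limit, giving 17.8 g.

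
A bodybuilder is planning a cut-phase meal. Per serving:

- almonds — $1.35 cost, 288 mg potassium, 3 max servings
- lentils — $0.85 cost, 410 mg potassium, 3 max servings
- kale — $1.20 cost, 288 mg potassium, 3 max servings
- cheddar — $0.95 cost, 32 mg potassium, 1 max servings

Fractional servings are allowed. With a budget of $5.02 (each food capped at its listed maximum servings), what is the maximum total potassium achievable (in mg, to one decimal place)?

1822.8 mg

Potassium per dollar: lentils 482.4, kale 240, almonds 213.3, cheddar 33.68.
Take 3 servings of lentils: spends $2.55, +1230.0 mg potassium (running total 1230.0 mg).
Take 2.058 servings of kale: spends $2.47, +592.8 mg potassium (running total 1822.8 mg).
Filling greedily by potassium-per-dollar is optimal for one linear limit, giving 1822.8 mg.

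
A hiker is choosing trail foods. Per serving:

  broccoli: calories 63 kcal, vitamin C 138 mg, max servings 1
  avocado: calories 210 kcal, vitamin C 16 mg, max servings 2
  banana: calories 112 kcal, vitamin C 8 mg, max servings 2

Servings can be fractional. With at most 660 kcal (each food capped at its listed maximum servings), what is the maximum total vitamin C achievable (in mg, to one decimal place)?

Vitamin C per kcal: broccoli 2.19, avocado 0.07619, banana 0.07143.
Take 1 serving of broccoli: uses 63 kcal, +138.0 mg vitamin C (running total 138.0 mg).
Take 2 servings of avocado: uses 420 kcal, +32.0 mg vitamin C (running total 170.0 mg).
Take 1.58 servings of banana: uses 177 kcal, +12.6 mg vitamin C (running total 182.6 mg).
Filling greedily by vitamin C-per-kcal is optimal for one linear limit, giving 182.6 mg.

182.6 mg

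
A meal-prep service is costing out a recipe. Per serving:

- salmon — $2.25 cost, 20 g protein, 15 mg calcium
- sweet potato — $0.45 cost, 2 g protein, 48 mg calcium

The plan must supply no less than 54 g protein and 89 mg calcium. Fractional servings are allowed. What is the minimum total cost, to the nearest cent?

$6.31

The cheapest plan sits at a corner of the feasible region — with two constraints it uses at most two foods.
salmon only: max(54/20, 89/15) = 5.933 servings → $13.35.
sweet potato only: max(54/2, 89/48) = 27 servings → $12.15.
salmon + sweet potato with both tight: 2.596 servings and 1.043 servings → $6.31.
Cheapest feasible corner: $6.31.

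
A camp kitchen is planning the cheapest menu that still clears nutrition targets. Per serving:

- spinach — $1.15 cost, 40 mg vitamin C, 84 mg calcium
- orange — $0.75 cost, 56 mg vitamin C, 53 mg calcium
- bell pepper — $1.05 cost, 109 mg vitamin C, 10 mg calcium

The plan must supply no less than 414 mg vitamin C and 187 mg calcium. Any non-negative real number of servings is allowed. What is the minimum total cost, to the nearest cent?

$4.64

Compare the cost at each extreme point of the feasible region.
spinach only: max(414/40, 187/84) = 10.35 servings → $11.90.
orange only: max(414/56, 187/53) = 7.393 servings → $5.54.
bell pepper only: max(414/109, 187/10) = 18.7 servings → $19.64.
spinach + orange: intersection lies outside the first quadrant.
spinach + bell pepper with both tight: 1.855 servings and 3.117 servings → $5.41.
orange + bell pepper with both tight: 3.113 servings and 2.199 servings → $4.64.
Cheapest feasible corner: $4.64.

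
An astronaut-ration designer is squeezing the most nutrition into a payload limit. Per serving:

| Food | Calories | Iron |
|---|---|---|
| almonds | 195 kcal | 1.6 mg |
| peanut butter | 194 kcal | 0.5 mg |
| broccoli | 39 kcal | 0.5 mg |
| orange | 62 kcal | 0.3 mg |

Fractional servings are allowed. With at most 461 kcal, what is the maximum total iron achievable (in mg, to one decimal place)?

5.9 mg

Iron per kcal: broccoli 0.01282, almonds 0.008205, orange 0.004839, peanut butter 0.002577.
With no serving limits, spend the whole calories allowance on broccoli: 461 kcal / 39 kcal × 0.5 mg = 5.9 mg.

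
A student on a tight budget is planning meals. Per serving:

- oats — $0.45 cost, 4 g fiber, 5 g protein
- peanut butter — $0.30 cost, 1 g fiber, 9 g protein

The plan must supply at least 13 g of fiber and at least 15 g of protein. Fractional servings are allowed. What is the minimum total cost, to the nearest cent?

Two binding constraints pin down two serving amounts, so the optimal mix uses at most two foods. The candidates are each food alone (scaled to the tighter of fiber/protein) and each pair with both constraints tight.
oats only: max(13/4, 15/5) = 3.25 servings → $1.46.
peanut butter only: max(13/1, 15/9) = 13 servings → $3.90.
oats + peanut butter: the both-tight solution has a negative serving — not a feasible corner.
Cheapest feasible corner: $1.46.

$1.46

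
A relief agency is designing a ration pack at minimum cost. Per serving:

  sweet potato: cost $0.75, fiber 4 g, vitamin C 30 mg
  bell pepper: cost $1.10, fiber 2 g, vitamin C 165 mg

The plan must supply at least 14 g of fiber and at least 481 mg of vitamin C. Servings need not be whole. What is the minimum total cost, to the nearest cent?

This is a tiny linear program; its minimum lies at a vertex of the feasible set. List the vertices and price them.
sweet potato only: max(14/4, 481/30) = 16.03 servings → $12.03.
bell pepper only: max(14/2, 481/165) = 7 servings → $7.70.
sweet potato + bell pepper with both tight: 2.247 servings and 2.507 servings → $4.44.
Cheapest feasible corner: $4.44.

$4.44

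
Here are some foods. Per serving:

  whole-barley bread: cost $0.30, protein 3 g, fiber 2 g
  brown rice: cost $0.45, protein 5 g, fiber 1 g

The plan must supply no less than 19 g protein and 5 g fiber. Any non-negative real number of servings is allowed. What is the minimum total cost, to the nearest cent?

whole-barley bread only: max(19/3, 5/2) = 6.333 servings → $1.90.
brown rice only: max(19/5, 5/1) = 5 servings → $2.25.
whole-barley bread + brown rice with both tight: 0.8571 servings and 3.286 servings → $1.74.
The minimum over all feasible corners is $1.74.

$1.74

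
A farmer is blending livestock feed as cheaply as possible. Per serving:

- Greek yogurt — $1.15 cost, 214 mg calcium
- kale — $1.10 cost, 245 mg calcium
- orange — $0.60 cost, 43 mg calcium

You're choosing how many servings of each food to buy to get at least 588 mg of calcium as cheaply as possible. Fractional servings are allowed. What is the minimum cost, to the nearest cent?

Cost per mg of calcium: kale $0.0045, Greek yogurt $0.0054, orange $0.0140.
With no serving limits, use only kale: 588 mg / 245 mg = 2.4 servings × $1.10 = $2.64.

$2.64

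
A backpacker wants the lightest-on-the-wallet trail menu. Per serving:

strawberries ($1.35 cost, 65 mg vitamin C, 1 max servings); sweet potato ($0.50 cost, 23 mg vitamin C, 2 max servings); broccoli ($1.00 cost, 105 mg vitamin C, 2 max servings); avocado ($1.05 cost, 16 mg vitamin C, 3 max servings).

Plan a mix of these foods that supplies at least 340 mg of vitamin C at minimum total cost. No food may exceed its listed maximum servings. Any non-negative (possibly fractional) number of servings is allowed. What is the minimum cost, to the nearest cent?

$5.60

Cost per mg of vitamin C: broccoli $0.0095, strawberries $0.0208, sweet potato $0.0217, avocado $0.0656.
Take 2 servings of broccoli: +210.0 mg vitamin C for $2.00 (total $2.00, still need 130.0 mg).
Take 1 serving of strawberries: +65.0 mg vitamin C for $1.35 (total $3.35, still need 65.0 mg).
Take 2 servings of sweet potato: +46.0 mg vitamin C for $1.00 (total $4.35, still need 19.0 mg).
Take 1.188 servings of avocado: +19.0 mg vitamin C for $1.25 (total $5.60, still need 0.0 mg).
Greedy by cheapest-per-mg is optimal for a single linear constraint, so the minimum cost is $5.60.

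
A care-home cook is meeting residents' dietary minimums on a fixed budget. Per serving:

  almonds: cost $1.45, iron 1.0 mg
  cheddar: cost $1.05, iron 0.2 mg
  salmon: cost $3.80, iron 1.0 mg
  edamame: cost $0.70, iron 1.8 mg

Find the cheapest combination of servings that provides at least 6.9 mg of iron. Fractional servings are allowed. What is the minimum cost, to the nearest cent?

$2.68

Cost per mg of iron: edamame $0.3889, almonds $1.4500, salmon $3.8000, cheddar $5.2500.
With no serving limits, use only edamame: 6.9 mg / 1.8 mg = 3.833 servings × $0.70 = $2.68.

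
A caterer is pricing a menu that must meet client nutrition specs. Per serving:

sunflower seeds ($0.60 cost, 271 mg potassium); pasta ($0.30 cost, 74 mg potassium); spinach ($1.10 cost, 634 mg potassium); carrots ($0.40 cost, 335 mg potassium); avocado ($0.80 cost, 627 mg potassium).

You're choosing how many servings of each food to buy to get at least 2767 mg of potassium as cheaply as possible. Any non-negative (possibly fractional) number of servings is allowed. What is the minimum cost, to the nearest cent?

Cost per mg of potassium: carrots $0.0012, avocado $0.0013, spinach $0.0017, sunflower seeds $0.0022, pasta $0.0041.
With no serving limits, use only carrots: 2767 mg / 335 mg = 8.26 servings × $0.40 = $3.30.

$3.30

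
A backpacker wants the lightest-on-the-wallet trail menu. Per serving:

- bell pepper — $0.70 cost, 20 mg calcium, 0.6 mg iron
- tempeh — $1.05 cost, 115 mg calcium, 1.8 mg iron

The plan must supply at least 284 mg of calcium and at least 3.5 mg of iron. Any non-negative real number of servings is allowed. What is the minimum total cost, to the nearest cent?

Check every corner: each single food scaled to meet both minima, and each pair solved so both constraints bind.
bell pepper only: max(284/20, 3.5/0.6) = 14.2 servings → $9.94.
tempeh only: max(284/115, 3.5/1.8) = 2.47 servings → $2.59.
bell pepper + tempeh: intersection lies outside the first quadrant.
So the least-cost plan costs $2.59.

$2.59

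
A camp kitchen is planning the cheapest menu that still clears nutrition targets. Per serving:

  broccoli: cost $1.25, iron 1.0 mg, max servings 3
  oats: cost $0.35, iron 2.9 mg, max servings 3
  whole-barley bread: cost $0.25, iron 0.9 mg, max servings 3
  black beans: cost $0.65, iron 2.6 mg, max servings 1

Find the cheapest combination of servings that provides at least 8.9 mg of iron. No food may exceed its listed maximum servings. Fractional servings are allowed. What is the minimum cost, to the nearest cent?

$1.10

Cost per mg of iron: oats $0.1207, black beans $0.2500, whole-barley bread $0.2778, broccoli $1.2500.
Take 3 servings of oats: +8.7 mg iron for $1.05 (total $1.05, still need 0.2 mg).
Take 0.07692 servings of black beans: +0.2 mg iron for $0.05 (total $1.10, still need 0.0 mg).
Filling from the cheapest source first is optimal under one linear minimum: $1.10.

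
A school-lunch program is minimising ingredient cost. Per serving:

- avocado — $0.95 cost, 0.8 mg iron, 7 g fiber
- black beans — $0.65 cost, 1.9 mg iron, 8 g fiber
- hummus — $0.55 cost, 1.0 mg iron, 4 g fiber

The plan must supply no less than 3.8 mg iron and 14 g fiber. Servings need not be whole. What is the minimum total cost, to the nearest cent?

$1.30

This is a tiny linear program; its minimum lies at a vertex of the feasible set. List the vertices and price them.
avocado only: max(3.8/0.8, 14/7) = 4.75 servings → $4.51.
black beans only: max(3.8/1.9, 14/8) = 2 servings → $1.30.
hummus only: max(3.8/1.0, 14/4) = 3.8 servings → $2.09.
avocado + black beans: the both-tight solution has a negative serving — not a feasible corner.
avocado + hummus with both targets exact would need a negative amount; discard.
black beans + hummus: intersection lies outside the first quadrant.
So the least-cost plan costs $1.30.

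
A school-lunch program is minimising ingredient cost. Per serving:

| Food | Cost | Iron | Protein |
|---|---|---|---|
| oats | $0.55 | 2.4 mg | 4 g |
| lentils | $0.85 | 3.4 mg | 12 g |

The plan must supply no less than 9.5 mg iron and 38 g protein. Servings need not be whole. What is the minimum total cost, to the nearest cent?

$2.69

Minimising a linear cost over {iron ≥ 9.5, protein ≥ 38, servings ≥ 0} — the optimum is at a vertex, using one or two foods.
oats only: max(9.5/2.4, 38/4) = 9.5 servings → $5.22.
lentils only: max(9.5/3.4, 38/12) = 3.167 servings → $2.69.
oats + lentils: the both-tight solution has a negative serving — not a feasible corner.
Cheapest feasible corner: $2.69.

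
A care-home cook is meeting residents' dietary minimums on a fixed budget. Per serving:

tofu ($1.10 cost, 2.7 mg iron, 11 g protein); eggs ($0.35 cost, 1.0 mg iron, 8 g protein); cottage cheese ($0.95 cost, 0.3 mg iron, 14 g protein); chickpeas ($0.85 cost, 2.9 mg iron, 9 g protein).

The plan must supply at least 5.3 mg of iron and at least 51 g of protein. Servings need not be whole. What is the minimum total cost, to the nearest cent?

This is a tiny linear program; its minimum lies at a vertex of the feasible set. List the vertices and price them.
tofu only: max(5.3/2.7, 51/11) = 4.636 servings → $5.10.
eggs only: max(5.3/1.0, 51/8) = 6.375 servings → $2.23.
cottage cheese only: max(5.3/0.3, 51/14) = 17.67 servings → $16.78.
chickpeas only: max(5.3/2.9, 51/9) = 5.667 servings → $4.82.
tofu + eggs: the both-tight solution has a negative serving — not a feasible corner.
tofu + cottage cheese with both tight: 1.707 servings and 2.301 servings → $4.06.
tofu + chickpeas with both targets exact would need a negative amount; discard.
eggs + cottage cheese with both tight: 5.078 servings and 0.7414 servings → $2.48.
eggs + chickpeas: the both-tight solution has a negative serving — not a feasible corner.
cottage cheese + chickpeas with both tight: 2.644 servings and 1.554 servings → $3.83.
Cheapest feasible corner: $2.23.

$2.23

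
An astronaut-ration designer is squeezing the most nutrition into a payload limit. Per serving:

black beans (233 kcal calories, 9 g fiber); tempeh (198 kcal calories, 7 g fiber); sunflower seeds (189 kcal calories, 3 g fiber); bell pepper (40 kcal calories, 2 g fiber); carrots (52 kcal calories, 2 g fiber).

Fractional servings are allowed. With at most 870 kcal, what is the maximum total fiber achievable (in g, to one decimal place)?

Fiber per kcal: bell pepper 0.05, black beans 0.03863, carrots 0.03846, tempeh 0.03535, sunflower seeds 0.01587.
With no serving limits, spend the whole calories allowance on bell pepper: 870 kcal / 40 kcal × 2 g = 43.5 g.

43.5 g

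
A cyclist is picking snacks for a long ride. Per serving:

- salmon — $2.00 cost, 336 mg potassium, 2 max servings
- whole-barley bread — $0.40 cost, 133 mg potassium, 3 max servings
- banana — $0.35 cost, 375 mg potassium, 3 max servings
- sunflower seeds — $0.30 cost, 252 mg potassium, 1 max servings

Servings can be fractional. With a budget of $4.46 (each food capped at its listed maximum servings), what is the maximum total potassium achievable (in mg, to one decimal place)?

2096.9 mg

Potassium per dollar: banana 1071, sunflower seeds 840, whole-barley bread 332.5, salmon 168.
Take 3 servings of banana: spends $1.05, +1125.0 mg potassium (running total 1125.0 mg).
Take 1 serving of sunflower seeds: spends $0.30, +252.0 mg potassium (running total 1377.0 mg).
Take 3 servings of whole-barley bread: spends $1.20, +399.0 mg potassium (running total 1776.0 mg).
Take 0.955 servings of salmon: spends $1.91, +320.9 mg potassium (running total 2096.9 mg).
Greedy by best ratio exhausts the cost allowance optimally: 2096.9 mg.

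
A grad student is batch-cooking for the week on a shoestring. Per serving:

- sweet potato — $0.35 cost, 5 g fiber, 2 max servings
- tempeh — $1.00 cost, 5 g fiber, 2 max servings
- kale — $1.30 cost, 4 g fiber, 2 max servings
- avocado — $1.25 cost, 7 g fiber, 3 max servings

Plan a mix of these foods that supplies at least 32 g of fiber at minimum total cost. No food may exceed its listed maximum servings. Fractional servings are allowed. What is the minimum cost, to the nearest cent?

Cost per g of fiber: sweet potato $0.0700, avocado $0.1786, tempeh $0.2000, kale $0.3250.
Take 2 servings of sweet potato: +10.0 g fiber for $0.70 (total $0.70, still need 22.0 g).
Take 3 servings of avocado: +21.0 g fiber for $3.75 (total $4.45, still need 1.0 g).
Take 0.2 servings of tempeh: +1.0 g fiber for $0.20 (total $4.65, still need 0.0 g).
Greedy by cheapest-per-g is optimal for a single linear constraint, so the minimum cost is $4.65.

$4.65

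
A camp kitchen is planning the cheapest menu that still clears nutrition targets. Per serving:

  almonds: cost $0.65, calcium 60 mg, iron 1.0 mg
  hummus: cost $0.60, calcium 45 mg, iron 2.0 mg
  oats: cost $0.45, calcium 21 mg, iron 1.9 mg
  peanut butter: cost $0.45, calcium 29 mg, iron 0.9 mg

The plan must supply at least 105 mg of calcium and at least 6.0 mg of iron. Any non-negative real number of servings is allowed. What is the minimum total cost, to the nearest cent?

Compare the cost at each extreme point of the feasible region.
almonds only: max(105/60, 6.0/1.0) = 6 servings → $3.90.
hummus only: max(105/45, 6.0/2.0) = 3 servings → $1.80.
oats only: max(105/21, 6.0/1.9) = 5 servings → $2.25.
peanut butter only: max(105/29, 6.0/0.9) = 6.667 servings → $3.00.
almonds + hummus: intersection lies outside the first quadrant.
almonds + oats with both tight: 0.7903 servings and 2.742 servings → $1.75.
almonds + peanut butter: intersection lies outside the first quadrant.
hummus + oats with both tight: 1.69 servings and 1.379 servings → $1.63.
hummus + peanut butter: the both-tight solution has a negative serving — not a feasible corner.
oats + peanut butter with both tight: 2.196 servings and 2.03 servings → $1.90.
Cheapest feasible corner: $1.63.

$1.63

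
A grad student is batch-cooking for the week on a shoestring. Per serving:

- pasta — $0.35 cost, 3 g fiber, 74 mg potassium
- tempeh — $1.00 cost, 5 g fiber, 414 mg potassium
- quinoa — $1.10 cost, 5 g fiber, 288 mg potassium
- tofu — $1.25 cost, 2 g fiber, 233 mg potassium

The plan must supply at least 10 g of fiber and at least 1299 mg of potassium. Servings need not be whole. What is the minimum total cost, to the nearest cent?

An LP optimum is at a vertex; with two nutrient constraints at most two foods are used. Check each candidate.
pasta only: max(10/3, 1299/74) = 17.55 servings → $6.14.
tempeh only: max(10/5, 1299/414) = 3.138 servings → $3.14.
quinoa only: max(10/5, 1299/288) = 4.51 servings → $4.96.
tofu only: max(10/2, 1299/233) = 5.575 servings → $6.97.
pasta + tempeh with both targets exact would need a negative amount; discard.
pasta + quinoa: the both-tight solution has a negative serving — not a feasible corner.
pasta + tofu: intersection lies outside the first quadrant.
tempeh + quinoa: the both-tight solution has a negative serving — not a feasible corner.
tempeh + tofu with both targets exact would need a negative amount; discard.
quinoa + tofu: intersection lies outside the first quadrant.
Cheapest feasible corner: $3.14.

$3.14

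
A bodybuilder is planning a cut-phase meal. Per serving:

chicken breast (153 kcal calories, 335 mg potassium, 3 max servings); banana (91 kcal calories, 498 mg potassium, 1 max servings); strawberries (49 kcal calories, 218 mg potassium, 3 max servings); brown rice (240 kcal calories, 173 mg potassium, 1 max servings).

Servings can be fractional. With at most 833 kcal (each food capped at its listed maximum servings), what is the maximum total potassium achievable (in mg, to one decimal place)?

2255.0 mg

Potassium per kcal: banana 5.473, strawberries 4.449, chicken breast 2.19, brown rice 0.7208.
Take 1 serving of banana: uses 91 kcal, +498.0 mg potassium (running total 498.0 mg).
Take 3 servings of strawberries: uses 147 kcal, +654.0 mg potassium (running total 1152.0 mg).
Take 3 servings of chicken breast: uses 459 kcal, +1005.0 mg potassium (running total 2157.0 mg).
Take 0.5667 servings of brown rice: uses 136 kcal, +98.0 mg potassium (running total 2255.0 mg).
Greedy by best ratio exhausts the calories allowance optimally: 2255.0 mg.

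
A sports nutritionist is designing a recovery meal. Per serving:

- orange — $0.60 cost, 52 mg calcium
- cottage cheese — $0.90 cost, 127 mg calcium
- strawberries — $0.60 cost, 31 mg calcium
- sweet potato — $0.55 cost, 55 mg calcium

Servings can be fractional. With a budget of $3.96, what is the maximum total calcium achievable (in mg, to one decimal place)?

558.8 mg

Calcium per dollar: cottage cheese 141.1, sweet potato 100, orange 86.67, strawberries 51.67.
With no serving limits, spend the whole cost allowance on cottage cheese: $3.96 / $0.90 × 127 mg = 558.8 mg.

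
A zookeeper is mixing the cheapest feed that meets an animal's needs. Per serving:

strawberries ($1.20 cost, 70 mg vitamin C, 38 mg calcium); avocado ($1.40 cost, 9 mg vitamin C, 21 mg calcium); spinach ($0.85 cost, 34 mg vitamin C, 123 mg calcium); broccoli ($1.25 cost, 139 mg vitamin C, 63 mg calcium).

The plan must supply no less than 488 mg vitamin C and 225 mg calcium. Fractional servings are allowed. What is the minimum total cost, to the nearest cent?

A basic optimal solution has at most two foods positive. Try each food alone and each pair with both targets met exactly.
strawberries only: max(488/70, 225/38) = 6.971 servings → $8.37.
avocado only: max(488/9, 225/21) = 54.22 servings → $75.91.
spinach only: max(488/34, 225/123) = 14.35 servings → $12.20.
broccoli only: max(488/139, 225/63) = 3.571 servings → $4.46.
strawberries + avocado with both targets exact would need a negative amount; discard.
strawberries + spinach: intersection lies outside the first quadrant.
strawberries + broccoli with both tight: 0.6089 servings and 3.204 servings → $4.74.
avocado + spinach: intersection lies outside the first quadrant.
avocado + broccoli with both tight: 0.2258 servings and 3.496 servings → $4.69.
spinach + broccoli with both tight: 0.03551 servings and 3.502 servings → $4.41.
So the least-cost plan costs $4.41.

$4.41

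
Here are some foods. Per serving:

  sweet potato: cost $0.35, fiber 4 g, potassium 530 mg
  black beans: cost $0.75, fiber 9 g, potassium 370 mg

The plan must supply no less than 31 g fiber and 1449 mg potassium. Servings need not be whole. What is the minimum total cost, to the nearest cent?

With two linear requirements the optimum uses one or two foods; enumerate the corners.
sweet potato only: max(31/4, 1449/530) = 7.75 servings → $2.71.
black beans only: max(31/9, 1449/370) = 3.916 servings → $2.94.
sweet potato + black beans with both tight: 0.4775 servings and 3.232 servings → $2.59.
So the least-cost plan costs $2.59.

$2.59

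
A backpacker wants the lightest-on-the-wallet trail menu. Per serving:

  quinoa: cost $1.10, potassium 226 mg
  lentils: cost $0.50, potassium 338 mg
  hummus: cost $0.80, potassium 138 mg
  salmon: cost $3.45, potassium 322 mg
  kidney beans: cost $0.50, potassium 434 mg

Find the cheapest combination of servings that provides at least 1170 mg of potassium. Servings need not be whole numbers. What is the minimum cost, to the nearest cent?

$1.35

Cost per mg of potassium: kidney beans $0.0012, lentils $0.0015, quinoa $0.0049, hummus $0.0058, salmon $0.0107.
With no serving limits, use only kidney beans: 1170 mg / 434 mg = 2.696 servings × $0.50 = $1.35.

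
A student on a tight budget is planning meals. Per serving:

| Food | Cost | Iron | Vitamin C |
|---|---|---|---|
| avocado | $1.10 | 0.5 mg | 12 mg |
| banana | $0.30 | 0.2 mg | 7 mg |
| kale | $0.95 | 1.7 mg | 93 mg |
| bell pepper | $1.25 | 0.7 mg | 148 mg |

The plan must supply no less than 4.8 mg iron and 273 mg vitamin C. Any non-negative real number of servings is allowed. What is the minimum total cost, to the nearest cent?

avocado only: max(4.8/0.5, 273/12) = 22.75 servings → $25.02.
banana only: max(4.8/0.2, 273/7) = 39 servings → $11.70.
kale only: max(4.8/1.7, 273/93) = 2.935 servings → $2.79.
bell pepper only: max(4.8/0.7, 273/148) = 6.857 servings → $8.57.
avocado + banana: the both-tight solution has a negative serving — not a feasible corner.
avocado + kale: intersection lies outside the first quadrant.
avocado + bell pepper with both tight: 7.916 servings and 1.203 servings → $10.21.
banana + kale: intersection lies outside the first quadrant.
banana + bell pepper with both tight: 21.02 servings and 0.8502 servings → $7.37.
kale + bell pepper with both tight: 2.784 servings and 0.09491 servings → $2.76.
The minimum over all feasible corners is $2.76.

$2.76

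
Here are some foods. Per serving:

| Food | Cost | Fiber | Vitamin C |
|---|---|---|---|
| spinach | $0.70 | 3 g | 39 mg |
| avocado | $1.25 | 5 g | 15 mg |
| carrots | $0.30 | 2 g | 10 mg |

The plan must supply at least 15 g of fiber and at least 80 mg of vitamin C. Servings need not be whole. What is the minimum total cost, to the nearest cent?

For a min-cost LP with two ≥-constraints, a basic feasible solution has at most two positive variables.
spinach only: max(15/3, 80/39) = 5 servings → $3.50.
avocado only: max(15/5, 80/15) = 5.333 servings → $6.67.
carrots only: max(15/2, 80/10) = 8 servings → $2.40.
spinach + avocado with both tight: 1.167 servings and 2.3 servings → $3.69.
spinach + carrots with both tight: 0.2083 servings and 7.188 servings → $2.30.
avocado + carrots: the both-tight solution has a negative serving — not a feasible corner.
The minimum over all feasible corners is $2.30.

$2.30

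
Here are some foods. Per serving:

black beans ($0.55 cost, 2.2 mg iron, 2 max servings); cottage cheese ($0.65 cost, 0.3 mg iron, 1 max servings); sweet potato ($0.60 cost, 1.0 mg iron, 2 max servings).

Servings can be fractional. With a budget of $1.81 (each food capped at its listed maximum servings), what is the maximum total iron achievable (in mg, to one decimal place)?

Iron per dollar: black beans 4, sweet potato 1.667, cottage cheese 0.4615.
Take 2 servings of black beans: spends $1.10, +4.4 mg iron (running total 4.4 mg).
Take 1.183 servings of sweet potato: spends $0.71, +1.2 mg iron (running total 5.6 mg).
Greedy by best ratio exhausts the cost allowance optimally: 5.6 mg.

5.6 mg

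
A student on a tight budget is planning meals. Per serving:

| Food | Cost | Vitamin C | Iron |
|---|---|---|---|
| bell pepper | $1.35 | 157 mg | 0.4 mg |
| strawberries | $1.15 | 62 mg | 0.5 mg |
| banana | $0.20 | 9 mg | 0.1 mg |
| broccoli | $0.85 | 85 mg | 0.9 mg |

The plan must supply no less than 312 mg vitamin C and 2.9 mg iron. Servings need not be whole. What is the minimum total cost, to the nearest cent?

The cheapest plan sits at a corner of the feasible region — with two constraints it uses at most two foods.
bell pepper only: max(312/157, 2.9/0.4) = 7.25 servings → $9.79.
strawberries only: max(312/62, 2.9/0.5) = 5.8 servings → $6.67.
banana only: max(312/9, 2.9/0.1) = 34.67 servings → $6.93.
broccoli only: max(312/85, 2.9/0.9) = 3.671 servings → $3.12.
bell pepper + strawberries with both targets exact would need a negative amount; discard.
bell pepper + banana with both tight: 0.4215 servings and 27.31 servings → $6.03.
bell pepper + broccoli with both tight: 0.3197 servings and 3.08 servings → $3.05.
strawberries + banana with both tight: 3 servings and 14 servings → $6.25.
strawberries + broccoli with both tight: 2.579 servings and 1.789 servings → $4.49.
banana + broccoli: the both-tight solution has a negative serving — not a feasible corner.
Cheapest feasible corner: $3.05.

$3.05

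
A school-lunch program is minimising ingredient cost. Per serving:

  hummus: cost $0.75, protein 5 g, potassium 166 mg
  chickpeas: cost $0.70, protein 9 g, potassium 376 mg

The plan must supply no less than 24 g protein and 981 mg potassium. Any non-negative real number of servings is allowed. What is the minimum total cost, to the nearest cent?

hummus only: max(24/5, 981/166) = 5.91 servings → $4.43.
chickpeas only: max(24/9, 981/376) = 2.667 servings → $1.87.
hummus + chickpeas with both tight: 0.5052 servings and 2.386 servings → $2.05.
Cheapest feasible corner: $1.87.

$1.87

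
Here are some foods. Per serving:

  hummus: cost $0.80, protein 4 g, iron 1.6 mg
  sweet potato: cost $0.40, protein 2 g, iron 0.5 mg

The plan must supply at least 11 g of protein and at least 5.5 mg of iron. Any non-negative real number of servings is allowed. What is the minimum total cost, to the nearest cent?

$2.75

For a min-cost LP with two ≥-constraints, a basic feasible solution has at most two positive variables.
hummus only: max(11/4, 5.5/1.6) = 3.438 servings → $2.75.
sweet potato only: max(11/2, 5.5/0.5) = 11 servings → $4.40.
hummus + sweet potato: the both-tight solution has a negative serving — not a feasible corner.
So the least-cost plan costs $2.75.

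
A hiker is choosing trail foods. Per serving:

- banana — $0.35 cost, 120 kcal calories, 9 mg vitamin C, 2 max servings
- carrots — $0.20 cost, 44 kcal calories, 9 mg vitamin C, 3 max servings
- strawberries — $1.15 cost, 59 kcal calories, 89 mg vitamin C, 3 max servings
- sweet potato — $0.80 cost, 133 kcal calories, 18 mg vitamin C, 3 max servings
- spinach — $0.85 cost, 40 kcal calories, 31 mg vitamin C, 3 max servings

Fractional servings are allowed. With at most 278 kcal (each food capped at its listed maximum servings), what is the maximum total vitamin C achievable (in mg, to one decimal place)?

Vitamin C per kcal: strawberries 1.508, spinach 0.775, carrots 0.2045, sweet potato 0.1353, banana 0.075.
Take 3 servings of strawberries: uses 177 kcal, +267.0 mg vitamin C (running total 267.0 mg).
Take 2.525 servings of spinach: uses 101 kcal, +78.3 mg vitamin C (running total 345.3 mg).
Filling greedily by vitamin C-per-kcal is optimal for one linear limit, giving 345.3 mg.

345.3 mg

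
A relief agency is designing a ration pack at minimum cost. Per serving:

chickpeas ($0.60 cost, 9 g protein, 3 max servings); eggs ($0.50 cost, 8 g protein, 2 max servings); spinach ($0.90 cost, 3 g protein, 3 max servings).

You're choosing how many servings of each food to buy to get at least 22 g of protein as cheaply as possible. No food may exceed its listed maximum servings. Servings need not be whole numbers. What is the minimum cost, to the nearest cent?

Cost per g of protein: eggs $0.0625, chickpeas $0.0667, spinach $0.3000.
Take 2 servings of eggs: +16.0 g protein for $1.00 (total $1.00, still need 6.0 g).
Take 0.6667 servings of chickpeas: +6.0 g protein for $0.40 (total $1.40, still need 0.0 g).
Filling from the cheapest source first is optimal under one linear minimum: $1.40.

$1.40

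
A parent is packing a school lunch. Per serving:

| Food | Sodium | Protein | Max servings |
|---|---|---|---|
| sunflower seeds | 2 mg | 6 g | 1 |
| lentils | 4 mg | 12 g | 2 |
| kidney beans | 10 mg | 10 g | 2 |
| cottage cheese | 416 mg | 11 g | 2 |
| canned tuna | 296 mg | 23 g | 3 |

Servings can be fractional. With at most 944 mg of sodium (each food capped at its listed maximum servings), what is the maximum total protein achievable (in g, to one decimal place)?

Protein per mg sodium: sunflower seeds 3, lentils 3, kidney beans 1, canned tuna 0.0777, cottage cheese 0.02644.
Take 1 serving of sunflower seeds: uses 2 mg sodium, +6.0 g protein (running total 6.0 g).
Take 2 servings of lentils: uses 8 mg sodium, +24.0 g protein (running total 30.0 g).
Take 2 servings of kidney beans: uses 20 mg sodium, +20.0 g protein (running total 50.0 g).
Take 3 servings of canned tuna: uses 888 mg sodium, +69.0 g protein (running total 119.0 g).
Take 0.0625 servings of cottage cheese: uses 26 mg sodium, +0.7 g protein (running total 119.7 g).
Filling greedily by protein-per-mg sodium is optimal for one linear limit, giving 119.7 g.

119.7 g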